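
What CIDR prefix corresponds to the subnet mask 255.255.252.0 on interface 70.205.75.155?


Binary: 11111111.11111111.11111100.00000000
Count leading 1s
Prefix: /22


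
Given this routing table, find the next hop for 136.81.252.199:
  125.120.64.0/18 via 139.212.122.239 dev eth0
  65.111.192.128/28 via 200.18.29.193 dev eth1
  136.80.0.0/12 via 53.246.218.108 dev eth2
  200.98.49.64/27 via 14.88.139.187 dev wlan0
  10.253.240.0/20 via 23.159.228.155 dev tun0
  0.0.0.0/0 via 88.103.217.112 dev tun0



Longest prefix match for 136.81.252.199:
  /18 125.120.64.0: no
  /28 65.111.192.128: no
  /12 136.80.0.0: MATCH
  /27 200.98.49.64: no
  /20 10.253.240.0: no
  /0 0.0.0.0: MATCH
Selected: next-hop 53.246.218.108 via eth2 (matched /12)


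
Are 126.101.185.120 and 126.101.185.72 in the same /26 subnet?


Mask: 255.255.255.192
126.101.185.120 AND mask = 126.101.185.64
126.101.185.72 AND mask = 126.101.185.64
Yes, same subnet (126.101.185.64)


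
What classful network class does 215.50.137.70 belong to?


First octet: 215
Binary: 11010111
110xxxxx -> Class C (192-223)
Class C, default mask 255.255.255.0 (/24)


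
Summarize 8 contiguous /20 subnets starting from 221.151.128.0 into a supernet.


Original prefix: /20
Number of subnets: 8 = 2^3
New prefix = 20 - 3 = 17
Supernet: 221.151.128.0/17


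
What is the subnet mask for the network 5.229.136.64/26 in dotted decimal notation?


/26 means 26 network bits, 6 host bits
Binary: 11111111111111111111111111000000
Mask: 255.255.255.192


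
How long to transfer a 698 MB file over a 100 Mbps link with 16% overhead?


Effective throughput = 100 * (1 - 16/100) = 84 Mbps
File size in Mb = 698 * 8 = 5584 Mb
Time = 5584 / 84
Time = 66.4762 seconds


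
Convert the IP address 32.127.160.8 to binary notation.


32 = 00100000
127 = 01111111
160 = 10100000
8 = 00001000
Binary: 00100000.01111111.10100000.00001000


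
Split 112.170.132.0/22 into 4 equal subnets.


New prefix = 22 + 2 = 24
Each subnet has 256 addresses
  112.170.132.0/24
  112.170.133.0/24
  112.170.134.0/24
  112.170.135.0/24
Subnets: 112.170.132.0/24, 112.170.133.0/24, 112.170.134.0/24, 112.170.135.0/24


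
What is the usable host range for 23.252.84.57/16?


Network: 23.252.0.0
Broadcast: 23.252.255.255
First usable = network + 1
Last usable = broadcast - 1
Range: 23.252.0.1 to 23.252.255.254


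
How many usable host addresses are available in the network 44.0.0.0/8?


Host bits = 32 - 8 = 24
Total addresses = 2^24 = 16777216
Usable = total - 2 (network and broadcast)
Usable hosts: 16777214


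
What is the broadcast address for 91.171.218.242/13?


Network: 91.168.0.0/13
Host bits = 19
Set all host bits to 1:
Broadcast: 91.175.255.255


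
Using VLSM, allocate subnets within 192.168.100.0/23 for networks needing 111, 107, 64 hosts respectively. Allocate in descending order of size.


111 hosts -> /25 (126 usable): 192.168.100.0/25
107 hosts -> /25 (126 usable): 192.168.100.128/25
64 hosts -> /25 (126 usable): 192.168.101.0/25
Allocation: 192.168.100.0/25 (111 hosts, 126 usable); 192.168.100.128/25 (107 hosts, 126 usable); 192.168.101.0/25 (64 hosts, 126 usable)


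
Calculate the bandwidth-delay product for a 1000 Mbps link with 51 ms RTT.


BDP = bandwidth * RTT
= 1000 Mbps * 51 ms
= 1000 * 1e6 * 51 / 1000 bits
= 51000000 bits
= 6375000 bytes
= 6225.5859 KB
BDP = 51000000 bits (6375000 bytes)


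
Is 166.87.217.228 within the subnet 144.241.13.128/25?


Subnet network: 144.241.13.128
Test IP AND mask: 166.87.217.128
No, 166.87.217.228 is not in 144.241.13.128/25


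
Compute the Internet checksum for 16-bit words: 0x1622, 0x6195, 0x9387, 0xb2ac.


Sum all words (with carry folding):
+ 0x1622 = 0x1622
+ 0x6195 = 0x77b7
+ 0x9387 = 0x0b3f
+ 0xb2ac = 0xbdeb
One's complement: ~0xbdeb
Checksum = 0x4214


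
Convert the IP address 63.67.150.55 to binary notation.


63 = 00111111
67 = 01000011
150 = 10010110
55 = 00110111
Binary: 00111111.01000011.10010110.00110111


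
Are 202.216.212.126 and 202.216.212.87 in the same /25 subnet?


Mask: 255.255.255.128
202.216.212.126 AND mask = 202.216.212.0
202.216.212.87 AND mask = 202.216.212.0
Yes, same subnet (202.216.212.0)


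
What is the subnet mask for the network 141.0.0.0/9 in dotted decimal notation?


/9 means 9 network bits, 23 host bits
Binary: 11111111100000000000000000000000
Mask: 255.128.0.0


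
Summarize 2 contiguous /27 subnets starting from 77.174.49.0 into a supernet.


Original prefix: /27
Number of subnets: 2 = 2^1
New prefix = 27 - 1 = 26
Supernet: 77.174.49.0/26


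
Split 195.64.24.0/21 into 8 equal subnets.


New prefix = 21 + 3 = 24
Each subnet has 256 addresses
  195.64.24.0/24
  195.64.25.0/24
  195.64.26.0/24
  195.64.27.0/24
  195.64.28.0/24
  195.64.29.0/24
  195.64.30.0/24
  195.64.31.0/24
Subnets: 195.64.24.0/24, 195.64.25.0/24, 195.64.26.0/24, 195.64.27.0/24, 195.64.28.0/24, 195.64.29.0/24, 195.64.30.0/24, 195.64.31.0/24


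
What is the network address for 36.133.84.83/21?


IP:   00100100.10000101.01010100.01010011
Mask: 11111111.11111111.11111000.00000000
AND operation:
Net:  00100100.10000101.01010000.00000000
Network: 36.133.80.0/21


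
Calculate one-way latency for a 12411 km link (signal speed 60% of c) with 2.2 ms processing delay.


Speed = 0.6 * 3e5 km/s = 180000 km/s
Propagation delay = 12411 / 180000 = 0.0689 s = 68.95 ms
Processing delay = 2.2 ms
Total one-way latency = 71.15 ms


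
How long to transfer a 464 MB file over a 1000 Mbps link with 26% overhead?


Effective throughput = 1000 * (1 - 26/100) = 740 Mbps
File size in Mb = 464 * 8 = 3712 Mb
Time = 3712 / 740
Time = 5.0162 seconds


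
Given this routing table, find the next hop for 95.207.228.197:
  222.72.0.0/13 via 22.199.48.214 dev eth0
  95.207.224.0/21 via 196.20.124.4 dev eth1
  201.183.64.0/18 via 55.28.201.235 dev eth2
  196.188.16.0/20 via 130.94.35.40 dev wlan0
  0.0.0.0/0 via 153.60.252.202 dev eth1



Longest prefix match for 95.207.228.197:
  /13 222.72.0.0: no
  /21 95.207.224.0: MATCH
  /18 201.183.64.0: no
  /20 196.188.16.0: no
  /0 0.0.0.0: MATCH
Selected: next-hop 196.20.124.4 via eth1 (matched /21)


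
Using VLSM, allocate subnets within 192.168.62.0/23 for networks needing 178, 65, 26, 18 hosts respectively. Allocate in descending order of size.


178 hosts -> /24 (254 usable): 192.168.62.0/24
65 hosts -> /25 (126 usable): 192.168.63.0/25
26 hosts -> /27 (30 usable): 192.168.63.128/27
18 hosts -> /27 (30 usable): 192.168.63.160/27
Allocation: 192.168.62.0/24 (178 hosts, 254 usable); 192.168.63.0/25 (65 hosts, 126 usable); 192.168.63.128/27 (26 hosts, 30 usable); 192.168.63.160/27 (18 hosts, 30 usable)


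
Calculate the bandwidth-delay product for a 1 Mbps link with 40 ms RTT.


BDP = bandwidth * RTT
= 1 Mbps * 40 ms
= 1 * 1e6 * 40 / 1000 bits
= 40000 bits
= 5000 bytes
= 4.8828 KB
BDP = 40000 bits (5000 bytes)


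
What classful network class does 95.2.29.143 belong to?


First octet: 95
Binary: 01011111
0xxxxxxx -> Class A (1-126)
Class A, default mask 255.0.0.0 (/8)


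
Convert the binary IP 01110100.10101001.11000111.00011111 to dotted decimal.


01110100 = 116
10101001 = 169
11000111 = 199
00011111 = 31
IP: 116.169.199.31


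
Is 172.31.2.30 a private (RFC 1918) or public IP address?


RFC 1918 private ranges:
  10.0.0.0/8 (10.0.0.0 - 10.255.255.255)
  172.16.0.0/12 (172.16.0.0 - 172.31.255.255)
  192.168.0.0/16 (192.168.0.0 - 192.168.255.255)
Private (in 172.16.0.0/12)


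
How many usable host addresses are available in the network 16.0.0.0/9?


Host bits = 32 - 9 = 23
Total addresses = 2^23 = 8388608
Usable = total - 2 (network and broadcast)
Usable hosts: 8388606


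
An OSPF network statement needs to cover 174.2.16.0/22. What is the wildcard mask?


Subnet mask: 255.255.252.0
Wildcard = 255.255.255.255 - subnet mask
255 - 255 = 0
255 - 255 = 0
255 - 252 = 3
255 - 0 = 255
Wildcard: 0.0.3.255


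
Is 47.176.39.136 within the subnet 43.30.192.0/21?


Subnet network: 43.30.192.0
Test IP AND mask: 47.176.32.0
No, 47.176.39.136 is not in 43.30.192.0/21


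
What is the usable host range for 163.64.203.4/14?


Network: 163.64.0.0
Broadcast: 163.67.255.255
First usable = network + 1
Last usable = broadcast - 1
Range: 163.64.0.1 to 163.67.255.254


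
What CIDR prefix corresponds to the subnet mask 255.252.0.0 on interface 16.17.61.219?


Binary: 11111111.11111100.00000000.00000000
Count leading 1s
Prefix: /14


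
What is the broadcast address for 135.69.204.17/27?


Network: 135.69.204.0/27
Host bits = 5
Set all host bits to 1:
Broadcast: 135.69.204.31


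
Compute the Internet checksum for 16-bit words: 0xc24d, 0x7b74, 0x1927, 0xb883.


Sum all words (with carry folding):
+ 0xc24d = 0xc24d
+ 0x7b74 = 0x3dc2
+ 0x1927 = 0x56e9
+ 0xb883 = 0x0f6d
One's complement: ~0x0f6d
Checksum = 0xf092


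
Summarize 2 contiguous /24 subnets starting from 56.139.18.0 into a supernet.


Original prefix: /24
Number of subnets: 2 = 2^1
New prefix = 24 - 1 = 23
Supernet: 56.139.18.0/23


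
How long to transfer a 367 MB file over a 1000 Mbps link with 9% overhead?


Effective throughput = 1000 * (1 - 9/100) = 910 Mbps
File size in Mb = 367 * 8 = 2936 Mb
Time = 2936 / 910
Time = 3.2264 seconds


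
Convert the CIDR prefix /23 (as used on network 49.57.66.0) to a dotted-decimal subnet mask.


/23 means 23 network bits, 9 host bits
Binary: 11111111111111111111111000000000
Mask: 255.255.254.0


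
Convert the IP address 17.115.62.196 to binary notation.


17 = 00010001
115 = 01110011
62 = 00111110
196 = 11000100
Binary: 00010001.01110011.00111110.11000100


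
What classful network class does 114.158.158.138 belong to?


First octet: 114
Binary: 01110010
0xxxxxxx -> Class A (1-126)
Class A, default mask 255.0.0.0 (/8)


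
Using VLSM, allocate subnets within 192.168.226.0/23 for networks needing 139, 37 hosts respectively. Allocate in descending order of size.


139 hosts -> /24 (254 usable): 192.168.226.0/24
37 hosts -> /26 (62 usable): 192.168.227.0/26
Allocation: 192.168.226.0/24 (139 hosts, 254 usable); 192.168.227.0/26 (37 hosts, 62 usable)


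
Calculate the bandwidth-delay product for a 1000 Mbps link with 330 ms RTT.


BDP = bandwidth * RTT
= 1000 Mbps * 330 ms
= 1000 * 1e6 * 330 / 1000 bits
= 330000000 bits
= 41250000 bytes
= 40283.2031 KB
BDP = 330000000 bits (41250000 bytes)


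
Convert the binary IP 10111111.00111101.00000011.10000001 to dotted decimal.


10111111 = 191
00111101 = 61
00000011 = 3
10000001 = 129
IP: 191.61.3.129


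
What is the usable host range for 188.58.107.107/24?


Network: 188.58.107.0
Broadcast: 188.58.107.255
First usable = network + 1
Last usable = broadcast - 1
Range: 188.58.107.1 to 188.58.107.254


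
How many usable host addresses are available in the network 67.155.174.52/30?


Host bits = 32 - 30 = 2
Total addresses = 2^2 = 4
Usable = total - 2 (network and broadcast)
Usable hosts: 2


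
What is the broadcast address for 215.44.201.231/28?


Network: 215.44.201.224/28
Host bits = 4
Set all host bits to 1:
Broadcast: 215.44.201.239


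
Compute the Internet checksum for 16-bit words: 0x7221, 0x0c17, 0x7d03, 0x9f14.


Sum all words (with carry folding):
+ 0x7221 = 0x7221
+ 0x0c17 = 0x7e38
+ 0x7d03 = 0xfb3b
+ 0x9f14 = 0x9a50
One's complement: ~0x9a50
Checksum = 0x65af


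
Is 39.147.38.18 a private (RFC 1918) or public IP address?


RFC 1918 private ranges:
  10.0.0.0/8 (10.0.0.0 - 10.255.255.255)
  172.16.0.0/12 (172.16.0.0 - 172.31.255.255)
  192.168.0.0/16 (192.168.0.0 - 192.168.255.255)
Public (not in any RFC 1918 range)


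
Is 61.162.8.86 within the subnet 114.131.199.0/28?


Subnet network: 114.131.199.0
Test IP AND mask: 61.162.8.80
No, 61.162.8.86 is not in 114.131.199.0/28


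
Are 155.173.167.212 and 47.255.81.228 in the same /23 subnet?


Mask: 255.255.254.0
155.173.167.212 AND mask = 155.173.166.0
47.255.81.228 AND mask = 47.255.80.0
No, different subnets (155.173.166.0 vs 47.255.80.0)


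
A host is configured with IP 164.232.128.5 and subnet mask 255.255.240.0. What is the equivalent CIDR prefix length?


Binary: 11111111.11111111.11110000.00000000
Count leading 1s
Prefix: /20


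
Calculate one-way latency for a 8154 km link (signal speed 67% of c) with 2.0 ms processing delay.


Speed = 0.67 * 3e5 km/s = 201000 km/s
Propagation delay = 8154 / 201000 = 0.0406 s = 40.5672 ms
Processing delay = 2.0 ms
Total one-way latency = 42.5672 ms


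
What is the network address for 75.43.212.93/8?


IP:   01001011.00101011.11010100.01011101
Mask: 11111111.00000000.00000000.00000000
AND operation:
Net:  01001011.00000000.00000000.00000000
Network: 75.0.0.0/8


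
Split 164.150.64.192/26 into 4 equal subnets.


New prefix = 26 + 2 = 28
Each subnet has 16 addresses
  164.150.64.192/28
  164.150.64.208/28
  164.150.64.224/28
  164.150.64.240/28
Subnets: 164.150.64.192/28, 164.150.64.208/28, 164.150.64.224/28, 164.150.64.240/28


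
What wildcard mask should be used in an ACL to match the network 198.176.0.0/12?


Subnet mask: 255.240.0.0
Wildcard = 255.255.255.255 - subnet mask
255 - 255 = 0
255 - 240 = 15
255 - 0 = 255
255 - 0 = 255
Wildcard: 0.15.255.255


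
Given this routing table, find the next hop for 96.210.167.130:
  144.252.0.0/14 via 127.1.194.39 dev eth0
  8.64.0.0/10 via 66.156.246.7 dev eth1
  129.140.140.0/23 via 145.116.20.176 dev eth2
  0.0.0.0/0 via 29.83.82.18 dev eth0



Longest prefix match for 96.210.167.130:
  /14 144.252.0.0: no
  /10 8.64.0.0: no
  /23 129.140.140.0: no
  /0 0.0.0.0: MATCH
Selected: next-hop 29.83.82.18 via eth0 (matched /0)


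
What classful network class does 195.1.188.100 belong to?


First octet: 195
Binary: 11000011
110xxxxx -> Class C (192-223)
Class C, default mask 255.255.255.0 (/24)


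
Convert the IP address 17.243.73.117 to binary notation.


17 = 00010001
243 = 11110011
73 = 01001001
117 = 01110101
Binary: 00010001.11110011.01001001.01110101


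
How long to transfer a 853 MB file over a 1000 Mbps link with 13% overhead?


Effective throughput = 1000 * (1 - 13/100) = 870 Mbps
File size in Mb = 853 * 8 = 6824 Mb
Time = 6824 / 870
Time = 7.8437 seconds


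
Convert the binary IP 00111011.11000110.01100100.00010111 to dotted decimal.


00111011 = 59
11000110 = 198
01100100 = 100
00010111 = 23
IP: 59.198.100.23


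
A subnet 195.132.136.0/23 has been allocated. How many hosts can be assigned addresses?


Host bits = 32 - 23 = 9
Total addresses = 2^9 = 512
Usable = total - 2 (network and broadcast)
Usable hosts: 510


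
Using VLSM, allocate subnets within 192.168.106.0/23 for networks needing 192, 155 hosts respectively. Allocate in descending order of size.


192 hosts -> /24 (254 usable): 192.168.106.0/24
155 hosts -> /24 (254 usable): 192.168.107.0/24
Allocation: 192.168.106.0/24 (192 hosts, 254 usable); 192.168.107.0/24 (155 hosts, 254 usable)


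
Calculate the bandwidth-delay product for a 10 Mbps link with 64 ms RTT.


BDP = bandwidth * RTT
= 10 Mbps * 64 ms
= 10 * 1e6 * 64 / 1000 bits
= 640000 bits
= 80000 bytes
= 78.125 KB
BDP = 640000 bits (80000 bytes)


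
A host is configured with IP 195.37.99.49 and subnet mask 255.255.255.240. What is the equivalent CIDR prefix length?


Binary: 11111111.11111111.11111111.11110000
Count leading 1s
Prefix: /28


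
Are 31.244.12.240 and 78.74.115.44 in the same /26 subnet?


Mask: 255.255.255.192
31.244.12.240 AND mask = 31.244.12.192
78.74.115.44 AND mask = 78.74.115.0
No, different subnets (31.244.12.192 vs 78.74.115.0)


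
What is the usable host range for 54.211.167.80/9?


Network: 54.128.0.0
Broadcast: 54.255.255.255
First usable = network + 1
Last usable = broadcast - 1
Range: 54.128.0.1 to 54.255.255.254


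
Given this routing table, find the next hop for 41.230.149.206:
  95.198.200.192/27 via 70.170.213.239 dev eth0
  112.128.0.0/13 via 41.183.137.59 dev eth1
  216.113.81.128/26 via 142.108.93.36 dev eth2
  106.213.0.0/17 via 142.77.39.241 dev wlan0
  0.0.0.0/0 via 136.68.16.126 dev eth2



Longest prefix match for 41.230.149.206:
  /27 95.198.200.192: no
  /13 112.128.0.0: no
  /26 216.113.81.128: no
  /17 106.213.0.0: no
  /0 0.0.0.0: MATCH
Selected: next-hop 136.68.16.126 via eth2 (matched /0)


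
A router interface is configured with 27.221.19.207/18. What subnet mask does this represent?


/18 means 18 network bits, 14 host bits
Binary: 11111111111111111100000000000000
Mask: 255.255.192.0


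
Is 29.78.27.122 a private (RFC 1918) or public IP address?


RFC 1918 private ranges:
  10.0.0.0/8 (10.0.0.0 - 10.255.255.255)
  172.16.0.0/12 (172.16.0.0 - 172.31.255.255)
  192.168.0.0/16 (192.168.0.0 - 192.168.255.255)
Public (not in any RFC 1918 range)


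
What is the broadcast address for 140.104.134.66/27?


Network: 140.104.134.64/27
Host bits = 5
Set all host bits to 1:
Broadcast: 140.104.134.95


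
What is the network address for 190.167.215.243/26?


IP:   10111110.10100111.11010111.11110011
Mask: 11111111.11111111.11111111.11000000
AND operation:
Net:  10111110.10100111.11010111.11000000
Network: 190.167.215.192/26


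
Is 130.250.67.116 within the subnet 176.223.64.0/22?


Subnet network: 176.223.64.0
Test IP AND mask: 130.250.64.0
No, 130.250.67.116 is not in 176.223.64.0/22


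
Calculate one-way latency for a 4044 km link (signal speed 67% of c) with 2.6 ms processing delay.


Speed = 0.67 * 3e5 km/s = 201000 km/s
Propagation delay = 4044 / 201000 = 0.0201 s = 20.1194 ms
Processing delay = 2.6 ms
Total one-way latency = 22.7194 ms


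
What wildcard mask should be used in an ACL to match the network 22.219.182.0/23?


Subnet mask: 255.255.254.0
Wildcard = 255.255.255.255 - subnet mask
255 - 255 = 0
255 - 255 = 0
255 - 254 = 1
255 - 0 = 255
Wildcard: 0.0.1.255


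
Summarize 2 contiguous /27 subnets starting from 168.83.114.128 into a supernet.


Original prefix: /27
Number of subnets: 2 = 2^1
New prefix = 27 - 1 = 26
Supernet: 168.83.114.128/26


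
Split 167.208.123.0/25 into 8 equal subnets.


New prefix = 25 + 3 = 28
Each subnet has 16 addresses
  167.208.123.0/28
  167.208.123.16/28
  167.208.123.32/28
  167.208.123.48/28
  167.208.123.64/28
  167.208.123.80/28
  167.208.123.96/28
  167.208.123.112/28
Subnets: 167.208.123.0/28, 167.208.123.16/28, 167.208.123.32/28, 167.208.123.48/28, 167.208.123.64/28, 167.208.123.80/28, 167.208.123.96/28, 167.208.123.112/28


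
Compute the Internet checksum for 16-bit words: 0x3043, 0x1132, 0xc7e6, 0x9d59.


Sum all words (with carry folding):
+ 0x3043 = 0x3043
+ 0x1132 = 0x4175
+ 0xc7e6 = 0x095c
+ 0x9d59 = 0xa6b5
One's complement: ~0xa6b5
Checksum = 0x594a


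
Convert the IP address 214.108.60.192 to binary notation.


214 = 11010110
108 = 01101100
60 = 00111100
192 = 11000000
Binary: 11010110.01101100.00111100.11000000


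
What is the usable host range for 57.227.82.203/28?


Network: 57.227.82.192
Broadcast: 57.227.82.207
First usable = network + 1
Last usable = broadcast - 1
Range: 57.227.82.193 to 57.227.82.206


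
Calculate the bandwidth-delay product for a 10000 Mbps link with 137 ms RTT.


BDP = bandwidth * RTT
= 10000 Mbps * 137 ms
= 10000 * 1e6 * 137 / 1000 bits
= 1370000000 bits
= 171250000 bytes
= 167236.3281 KB
BDP = 1370000000 bits (171250000 bytes)


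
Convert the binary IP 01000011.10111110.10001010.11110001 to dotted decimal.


01000011 = 67
10111110 = 190
10001010 = 138
11110001 = 241
IP: 67.190.138.241


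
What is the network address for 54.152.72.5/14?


IP:   00110110.10011000.01001000.00000101
Mask: 11111111.11111100.00000000.00000000
AND operation:
Net:  00110110.10011000.00000000.00000000
Network: 54.152.0.0/14


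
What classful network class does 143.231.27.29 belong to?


First octet: 143
Binary: 10001111
10xxxxxx -> Class B (128-191)
Class B, default mask 255.255.0.0 (/16)


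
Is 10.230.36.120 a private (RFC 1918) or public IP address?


RFC 1918 private ranges:
  10.0.0.0/8 (10.0.0.0 - 10.255.255.255)
  172.16.0.0/12 (172.16.0.0 - 172.31.255.255)
  192.168.0.0/16 (192.168.0.0 - 192.168.255.255)
Private (in 10.0.0.0/8)


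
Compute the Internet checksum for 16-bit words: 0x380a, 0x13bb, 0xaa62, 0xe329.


Sum all words (with carry folding):
+ 0x380a = 0x380a
+ 0x13bb = 0x4bc5
+ 0xaa62 = 0xf627
+ 0xe329 = 0xd951
One's complement: ~0xd951
Checksum = 0x26ae


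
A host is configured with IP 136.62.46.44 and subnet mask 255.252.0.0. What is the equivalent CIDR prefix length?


Binary: 11111111.11111100.00000000.00000000
Count leading 1s
Prefix: /14


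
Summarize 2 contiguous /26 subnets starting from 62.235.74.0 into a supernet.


Original prefix: /26
Number of subnets: 2 = 2^1
New prefix = 26 - 1 = 25
Supernet: 62.235.74.0/25


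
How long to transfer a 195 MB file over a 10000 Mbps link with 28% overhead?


Effective throughput = 10000 * (1 - 28/100) = 7200 Mbps
File size in Mb = 195 * 8 = 1560 Mb
Time = 1560 / 7200
Time = 0.2167 seconds


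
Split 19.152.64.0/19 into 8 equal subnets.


New prefix = 19 + 3 = 22
Each subnet has 1024 addresses
  19.152.64.0/22
  19.152.68.0/22
  19.152.72.0/22
  19.152.76.0/22
  19.152.80.0/22
  19.152.84.0/22
  19.152.88.0/22
  19.152.92.0/22
Subnets: 19.152.64.0/22, 19.152.68.0/22, 19.152.72.0/22, 19.152.76.0/22, 19.152.80.0/22, 19.152.84.0/22, 19.152.88.0/22, 19.152.92.0/22


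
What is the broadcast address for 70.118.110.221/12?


Network: 70.112.0.0/12
Host bits = 20
Set all host bits to 1:
Broadcast: 70.127.255.255


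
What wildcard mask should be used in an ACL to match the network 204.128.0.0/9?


Subnet mask: 255.128.0.0
Wildcard = 255.255.255.255 - subnet mask
255 - 255 = 0
255 - 128 = 127
255 - 0 = 255
255 - 0 = 255
Wildcard: 0.127.255.255


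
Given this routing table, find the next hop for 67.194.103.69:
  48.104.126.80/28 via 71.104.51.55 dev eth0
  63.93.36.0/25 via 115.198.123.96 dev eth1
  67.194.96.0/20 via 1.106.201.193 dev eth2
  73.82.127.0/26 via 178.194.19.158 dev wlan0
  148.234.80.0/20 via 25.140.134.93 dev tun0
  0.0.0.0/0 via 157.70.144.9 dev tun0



Longest prefix match for 67.194.103.69:
  /28 48.104.126.80: no
  /25 63.93.36.0: no
  /20 67.194.96.0: MATCH
  /26 73.82.127.0: no
  /20 148.234.80.0: no
  /0 0.0.0.0: MATCH
Selected: next-hop 1.106.201.193 via eth2 (matched /20)


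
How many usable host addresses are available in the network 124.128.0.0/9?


Host bits = 32 - 9 = 23
Total addresses = 2^23 = 8388608
Usable = total - 2 (network and broadcast)
Usable hosts: 8388606


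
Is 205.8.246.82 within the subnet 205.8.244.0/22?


Subnet network: 205.8.244.0
Test IP AND mask: 205.8.244.0
Yes, 205.8.246.82 is in 205.8.244.0/22


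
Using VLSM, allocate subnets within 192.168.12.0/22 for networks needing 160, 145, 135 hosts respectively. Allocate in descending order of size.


160 hosts -> /24 (254 usable): 192.168.12.0/24
145 hosts -> /24 (254 usable): 192.168.13.0/24
135 hosts -> /24 (254 usable): 192.168.14.0/24
Allocation: 192.168.12.0/24 (160 hosts, 254 usable); 192.168.13.0/24 (145 hosts, 254 usable); 192.168.14.0/24 (135 hosts, 254 usable)


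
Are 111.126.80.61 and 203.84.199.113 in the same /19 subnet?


Mask: 255.255.224.0
111.126.80.61 AND mask = 111.126.64.0
203.84.199.113 AND mask = 203.84.192.0
No, different subnets (111.126.64.0 vs 203.84.192.0)


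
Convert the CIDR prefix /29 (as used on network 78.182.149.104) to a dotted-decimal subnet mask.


/29 means 29 network bits, 3 host bits
Binary: 11111111111111111111111111111000
Mask: 255.255.255.248


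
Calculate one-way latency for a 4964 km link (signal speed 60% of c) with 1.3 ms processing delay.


Speed = 0.6 * 3e5 km/s = 180000 km/s
Propagation delay = 4964 / 180000 = 0.0276 s = 27.5778 ms
Processing delay = 1.3 ms
Total one-way latency = 28.8778 ms


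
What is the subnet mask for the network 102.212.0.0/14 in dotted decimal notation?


/14 means 14 network bits, 18 host bits
Binary: 11111111111111000000000000000000
Mask: 255.252.0.0


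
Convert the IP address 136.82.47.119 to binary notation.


136 = 10001000
82 = 01010010
47 = 00101111
119 = 01110111
Binary: 10001000.01010010.00101111.01110111


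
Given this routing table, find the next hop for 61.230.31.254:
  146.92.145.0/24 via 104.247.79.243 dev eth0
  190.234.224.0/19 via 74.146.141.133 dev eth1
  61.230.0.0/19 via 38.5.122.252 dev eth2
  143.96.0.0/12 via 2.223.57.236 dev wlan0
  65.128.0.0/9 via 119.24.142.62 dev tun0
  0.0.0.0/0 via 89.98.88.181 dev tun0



Longest prefix match for 61.230.31.254:
  /24 146.92.145.0: no
  /19 190.234.224.0: no
  /19 61.230.0.0: MATCH
  /12 143.96.0.0: no
  /9 65.128.0.0: no
  /0 0.0.0.0: MATCH
Selected: next-hop 38.5.122.252 via eth2 (matched /19)


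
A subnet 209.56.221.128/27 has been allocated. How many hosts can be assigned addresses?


Host bits = 32 - 27 = 5
Total addresses = 2^5 = 32
Usable = total - 2 (network and broadcast)
Usable hosts: 30


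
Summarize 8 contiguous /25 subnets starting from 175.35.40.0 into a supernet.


Original prefix: /25
Number of subnets: 8 = 2^3
New prefix = 25 - 3 = 22
Supernet: 175.35.40.0/22


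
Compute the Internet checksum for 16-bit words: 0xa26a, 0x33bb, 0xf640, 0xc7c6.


Sum all words (with carry folding):
+ 0xa26a = 0xa26a
+ 0x33bb = 0xd625
+ 0xf640 = 0xcc66
+ 0xc7c6 = 0x942d
One's complement: ~0x942d
Checksum = 0x6bd2


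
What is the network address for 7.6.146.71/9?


IP:   00000111.00000110.10010010.01000111
Mask: 11111111.10000000.00000000.00000000
AND operation:
Net:  00000111.00000000.00000000.00000000
Network: 7.0.0.0/9


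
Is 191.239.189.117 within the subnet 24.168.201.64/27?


Subnet network: 24.168.201.64
Test IP AND mask: 191.239.189.96
No, 191.239.189.117 is not in 24.168.201.64/27


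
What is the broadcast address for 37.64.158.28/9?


Network: 37.0.0.0/9
Host bits = 23
Set all host bits to 1:
Broadcast: 37.127.255.255


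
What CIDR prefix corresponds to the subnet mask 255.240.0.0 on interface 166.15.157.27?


Binary: 11111111.11110000.00000000.00000000
Count leading 1s
Prefix: /12


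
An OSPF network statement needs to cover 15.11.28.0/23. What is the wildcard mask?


Subnet mask: 255.255.254.0
Wildcard = 255.255.255.255 - subnet mask
255 - 255 = 0
255 - 255 = 0
255 - 254 = 1
255 - 0 = 255
Wildcard: 0.0.1.255


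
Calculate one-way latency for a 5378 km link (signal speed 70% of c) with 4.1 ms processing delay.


Speed = 0.7 * 3e5 km/s = 210000 km/s
Propagation delay = 5378 / 210000 = 0.0256 s = 25.6095 ms
Processing delay = 4.1 ms
Total one-way latency = 29.7095 ms


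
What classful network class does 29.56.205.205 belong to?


First octet: 29
Binary: 00011101
0xxxxxxx -> Class A (1-126)
Class A, default mask 255.0.0.0 (/8)


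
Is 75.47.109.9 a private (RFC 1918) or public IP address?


RFC 1918 private ranges:
  10.0.0.0/8 (10.0.0.0 - 10.255.255.255)
  172.16.0.0/12 (172.16.0.0 - 172.31.255.255)
  192.168.0.0/16 (192.168.0.0 - 192.168.255.255)
Public (not in any RFC 1918 range)


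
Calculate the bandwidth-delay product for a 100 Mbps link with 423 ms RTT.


BDP = bandwidth * RTT
= 100 Mbps * 423 ms
= 100 * 1e6 * 423 / 1000 bits
= 42300000 bits
= 5287500 bytes
= 5163.5742 KB
BDP = 42300000 bits (5287500 bytes)


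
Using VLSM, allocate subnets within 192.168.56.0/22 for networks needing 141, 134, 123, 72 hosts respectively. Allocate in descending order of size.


141 hosts -> /24 (254 usable): 192.168.56.0/24
134 hosts -> /24 (254 usable): 192.168.57.0/24
123 hosts -> /25 (126 usable): 192.168.58.0/25
72 hosts -> /25 (126 usable): 192.168.58.128/25
Allocation: 192.168.56.0/24 (141 hosts, 254 usable); 192.168.57.0/24 (134 hosts, 254 usable); 192.168.58.0/25 (123 hosts, 126 usable); 192.168.58.128/25 (72 hosts, 126 usable)


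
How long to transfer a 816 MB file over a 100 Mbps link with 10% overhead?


Effective throughput = 100 * (1 - 10/100) = 90 Mbps
File size in Mb = 816 * 8 = 6528 Mb
Time = 6528 / 90
Time = 72.5333 seconds


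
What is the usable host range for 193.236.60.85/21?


Network: 193.236.56.0
Broadcast: 193.236.63.255
First usable = network + 1
Last usable = broadcast - 1
Range: 193.236.56.1 to 193.236.63.254


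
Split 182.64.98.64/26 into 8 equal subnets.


New prefix = 26 + 3 = 29
Each subnet has 8 addresses
  182.64.98.64/29
  182.64.98.72/29
  182.64.98.80/29
  182.64.98.88/29
  182.64.98.96/29
  182.64.98.104/29
  182.64.98.112/29
  182.64.98.120/29
Subnets: 182.64.98.64/29, 182.64.98.72/29, 182.64.98.80/29, 182.64.98.88/29, 182.64.98.96/29, 182.64.98.104/29, 182.64.98.112/29, 182.64.98.120/29


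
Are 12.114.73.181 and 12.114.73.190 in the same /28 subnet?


Mask: 255.255.255.240
12.114.73.181 AND mask = 12.114.73.176
12.114.73.190 AND mask = 12.114.73.176
Yes, same subnet (12.114.73.176)


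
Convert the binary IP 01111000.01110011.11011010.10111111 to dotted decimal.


01111000 = 120
01110011 = 115
11011010 = 218
10111111 = 191
IP: 120.115.218.191


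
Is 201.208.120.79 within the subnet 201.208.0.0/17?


Subnet network: 201.208.0.0
Test IP AND mask: 201.208.0.0
Yes, 201.208.120.79 is in 201.208.0.0/17


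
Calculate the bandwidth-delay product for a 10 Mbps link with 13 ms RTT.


BDP = bandwidth * RTT
= 10 Mbps * 13 ms
= 10 * 1e6 * 13 / 1000 bits
= 130000 bits
= 16250 bytes
= 15.8691 KB
BDP = 130000 bits (16250 bytes)


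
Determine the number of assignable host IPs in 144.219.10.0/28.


Host bits = 32 - 28 = 4
Total addresses = 2^4 = 16
Usable = total - 2 (network and broadcast)
Usable hosts: 14


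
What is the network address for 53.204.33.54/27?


IP:   00110101.11001100.00100001.00110110
Mask: 11111111.11111111.11111111.11100000
AND operation:
Net:  00110101.11001100.00100001.00100000
Network: 53.204.33.32/27


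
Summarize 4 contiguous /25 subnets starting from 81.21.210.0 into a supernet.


Original prefix: /25
Number of subnets: 4 = 2^2
New prefix = 25 - 2 = 23
Supernet: 81.21.210.0/23


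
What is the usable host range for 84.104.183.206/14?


Network: 84.104.0.0
Broadcast: 84.107.255.255
First usable = network + 1
Last usable = broadcast - 1
Range: 84.104.0.1 to 84.107.255.254


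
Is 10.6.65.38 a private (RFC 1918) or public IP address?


RFC 1918 private ranges:
  10.0.0.0/8 (10.0.0.0 - 10.255.255.255)
  172.16.0.0/12 (172.16.0.0 - 172.31.255.255)
  192.168.0.0/16 (192.168.0.0 - 192.168.255.255)
Private (in 10.0.0.0/8)


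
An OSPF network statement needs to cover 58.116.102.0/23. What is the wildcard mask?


Subnet mask: 255.255.254.0
Wildcard = 255.255.255.255 - subnet mask
255 - 255 = 0
255 - 255 = 0
255 - 254 = 1
255 - 0 = 255
Wildcard: 0.0.1.255


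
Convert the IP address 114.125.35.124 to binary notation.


114 = 01110010
125 = 01111101
35 = 00100011
124 = 01111100
Binary: 01110010.01111101.00100011.01111100


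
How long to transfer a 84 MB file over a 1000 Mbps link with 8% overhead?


Effective throughput = 1000 * (1 - 8/100) = 920 Mbps
File size in Mb = 84 * 8 = 672 Mb
Time = 672 / 920
Time = 0.7304 seconds


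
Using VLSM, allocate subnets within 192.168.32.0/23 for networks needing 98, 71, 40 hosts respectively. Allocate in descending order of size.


98 hosts -> /25 (126 usable): 192.168.32.0/25
71 hosts -> /25 (126 usable): 192.168.32.128/25
40 hosts -> /26 (62 usable): 192.168.33.0/26
Allocation: 192.168.32.0/25 (98 hosts, 126 usable); 192.168.32.128/25 (71 hosts, 126 usable); 192.168.33.0/26 (40 hosts, 62 usable)


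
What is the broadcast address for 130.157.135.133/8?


Network: 130.0.0.0/8
Host bits = 24
Set all host bits to 1:
Broadcast: 130.255.255.255


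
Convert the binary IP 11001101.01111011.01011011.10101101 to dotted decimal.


11001101 = 205
01111011 = 123
01011011 = 91
10101101 = 173
IP: 205.123.91.173


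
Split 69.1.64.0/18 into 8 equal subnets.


New prefix = 18 + 3 = 21
Each subnet has 2048 addresses
  69.1.64.0/21
  69.1.72.0/21
  69.1.80.0/21
  69.1.88.0/21
  69.1.96.0/21
  69.1.104.0/21
  69.1.112.0/21
  69.1.120.0/21
Subnets: 69.1.64.0/21, 69.1.72.0/21, 69.1.80.0/21, 69.1.88.0/21, 69.1.96.0/21, 69.1.104.0/21, 69.1.112.0/21, 69.1.120.0/21


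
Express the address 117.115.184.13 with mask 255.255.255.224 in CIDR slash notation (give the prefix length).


Binary: 11111111.11111111.11111111.11100000
Count leading 1s
Prefix: /27


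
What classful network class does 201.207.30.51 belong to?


First octet: 201
Binary: 11001001
110xxxxx -> Class C (192-223)
Class C, default mask 255.255.255.0 (/24)


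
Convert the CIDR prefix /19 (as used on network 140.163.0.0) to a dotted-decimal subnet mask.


/19 means 19 network bits, 13 host bits
Binary: 11111111111111111110000000000000
Mask: 255.255.224.0


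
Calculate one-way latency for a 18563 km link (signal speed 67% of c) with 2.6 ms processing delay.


Speed = 0.67 * 3e5 km/s = 201000 km/s
Propagation delay = 18563 / 201000 = 0.0924 s = 92.3532 ms
Processing delay = 2.6 ms
Total one-way latency = 94.9532 ms


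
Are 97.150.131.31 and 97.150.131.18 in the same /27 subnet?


Mask: 255.255.255.224
97.150.131.31 AND mask = 97.150.131.0
97.150.131.18 AND mask = 97.150.131.0
Yes, same subnet (97.150.131.0)


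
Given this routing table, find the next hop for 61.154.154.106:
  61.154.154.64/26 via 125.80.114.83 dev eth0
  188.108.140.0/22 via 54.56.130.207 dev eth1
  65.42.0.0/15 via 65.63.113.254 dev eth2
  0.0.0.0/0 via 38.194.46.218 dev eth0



Longest prefix match for 61.154.154.106:
  /26 61.154.154.64: MATCH
  /22 188.108.140.0: no
  /15 65.42.0.0: no
  /0 0.0.0.0: MATCH
Selected: next-hop 125.80.114.83 via eth0 (matched /26)


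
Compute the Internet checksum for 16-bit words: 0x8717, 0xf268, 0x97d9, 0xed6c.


Sum all words (with carry folding):
+ 0x8717 = 0x8717
+ 0xf268 = 0x7980
+ 0x97d9 = 0x115a
+ 0xed6c = 0xfec6
One's complement: ~0xfec6
Checksum = 0x0139


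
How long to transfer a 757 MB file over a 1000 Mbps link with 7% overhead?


Effective throughput = 1000 * (1 - 7/100) = 930.0 Mbps
File size in Mb = 757 * 8 = 6056 Mb
Time = 6056 / 930.0
Time = 6.5118 seconds


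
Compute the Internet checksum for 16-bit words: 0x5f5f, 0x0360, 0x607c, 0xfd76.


Sum all words (with carry folding):
+ 0x5f5f = 0x5f5f
+ 0x0360 = 0x62bf
+ 0x607c = 0xc33b
+ 0xfd76 = 0xc0b2
One's complement: ~0xc0b2
Checksum = 0x3f4d


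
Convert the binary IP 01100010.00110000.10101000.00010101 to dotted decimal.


01100010 = 98
00110000 = 48
10101000 = 168
00010101 = 21
IP: 98.48.168.21


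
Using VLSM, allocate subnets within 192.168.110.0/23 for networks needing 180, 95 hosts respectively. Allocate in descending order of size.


180 hosts -> /24 (254 usable): 192.168.110.0/24
95 hosts -> /25 (126 usable): 192.168.111.0/25
Allocation: 192.168.110.0/24 (180 hosts, 254 usable); 192.168.111.0/25 (95 hosts, 126 usable)


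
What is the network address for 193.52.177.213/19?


IP:   11000001.00110100.10110001.11010101
Mask: 11111111.11111111.11100000.00000000
AND operation:
Net:  11000001.00110100.10100000.00000000
Network: 193.52.160.0/19


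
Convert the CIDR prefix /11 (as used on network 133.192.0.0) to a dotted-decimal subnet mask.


/11 means 11 network bits, 21 host bits
Binary: 11111111111000000000000000000000
Mask: 255.224.0.0


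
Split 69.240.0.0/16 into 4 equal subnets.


New prefix = 16 + 2 = 18
Each subnet has 16384 addresses
  69.240.0.0/18
  69.240.64.0/18
  69.240.128.0/18
  69.240.192.0/18
Subnets: 69.240.0.0/18, 69.240.64.0/18, 69.240.128.0/18, 69.240.192.0/18


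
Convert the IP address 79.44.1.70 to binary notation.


79 = 01001111
44 = 00101100
1 = 00000001
70 = 01000110
Binary: 01001111.00101100.00000001.01000110


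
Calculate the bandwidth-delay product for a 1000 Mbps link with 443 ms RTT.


BDP = bandwidth * RTT
= 1000 Mbps * 443 ms
= 1000 * 1e6 * 443 / 1000 bits
= 443000000 bits
= 55375000 bytes
= 54077.1484 KB
BDP = 443000000 bits (55375000 bytes)


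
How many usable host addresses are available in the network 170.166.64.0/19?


Host bits = 32 - 19 = 13
Total addresses = 2^13 = 8192
Usable = total - 2 (network and broadcast)
Usable hosts: 8190


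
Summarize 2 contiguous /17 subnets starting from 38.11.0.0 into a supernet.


Original prefix: /17
Number of subnets: 2 = 2^1
New prefix = 17 - 1 = 16
Supernet: 38.11.0.0/16


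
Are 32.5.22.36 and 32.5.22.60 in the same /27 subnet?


Mask: 255.255.255.224
32.5.22.36 AND mask = 32.5.22.32
32.5.22.60 AND mask = 32.5.22.32
Yes, same subnet (32.5.22.32)


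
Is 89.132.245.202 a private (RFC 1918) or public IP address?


RFC 1918 private ranges:
  10.0.0.0/8 (10.0.0.0 - 10.255.255.255)
  172.16.0.0/12 (172.16.0.0 - 172.31.255.255)
  192.168.0.0/16 (192.168.0.0 - 192.168.255.255)
Public (not in any RFC 1918 range)


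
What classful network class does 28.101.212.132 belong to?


First octet: 28
Binary: 00011100
0xxxxxxx -> Class A (1-126)
Class A, default mask 255.0.0.0 (/8)


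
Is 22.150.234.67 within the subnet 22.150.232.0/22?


Subnet network: 22.150.232.0
Test IP AND mask: 22.150.232.0
Yes, 22.150.234.67 is in 22.150.232.0/22


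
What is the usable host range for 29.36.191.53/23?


Network: 29.36.190.0
Broadcast: 29.36.191.255
First usable = network + 1
Last usable = broadcast - 1
Range: 29.36.190.1 to 29.36.191.254


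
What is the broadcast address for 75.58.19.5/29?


Network: 75.58.19.0/29
Host bits = 3
Set all host bits to 1:
Broadcast: 75.58.19.7


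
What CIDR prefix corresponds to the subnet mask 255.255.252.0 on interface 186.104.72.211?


Binary: 11111111.11111111.11111100.00000000
Count leading 1s
Prefix: /22


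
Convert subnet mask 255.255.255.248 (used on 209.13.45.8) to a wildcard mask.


Subnet mask: 255.255.255.248
Wildcard = 255.255.255.255 - subnet mask
255 - 255 = 0
255 - 255 = 0
255 - 255 = 0
255 - 248 = 7
Wildcard: 0.0.0.7


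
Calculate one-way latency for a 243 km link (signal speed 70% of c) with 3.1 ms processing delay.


Speed = 0.7 * 3e5 km/s = 210000 km/s
Propagation delay = 243 / 210000 = 0.0012 s = 1.1571 ms
Processing delay = 3.1 ms
Total one-way latency = 4.2571 ms


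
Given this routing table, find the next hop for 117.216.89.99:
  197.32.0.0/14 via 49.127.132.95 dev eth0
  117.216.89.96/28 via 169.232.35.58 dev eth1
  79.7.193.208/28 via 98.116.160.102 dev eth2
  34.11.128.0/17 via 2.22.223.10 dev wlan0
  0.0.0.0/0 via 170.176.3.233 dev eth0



Longest prefix match for 117.216.89.99:
  /14 197.32.0.0: no
  /28 117.216.89.96: MATCH
  /28 79.7.193.208: no
  /17 34.11.128.0: no
  /0 0.0.0.0: MATCH
Selected: next-hop 169.232.35.58 via eth1 (matched /28)


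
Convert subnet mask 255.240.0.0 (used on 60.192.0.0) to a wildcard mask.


Subnet mask: 255.240.0.0
Wildcard = 255.255.255.255 - subnet mask
255 - 255 = 0
255 - 240 = 15
255 - 0 = 255
255 - 0 = 255
Wildcard: 0.15.255.255


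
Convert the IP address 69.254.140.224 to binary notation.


69 = 01000101
254 = 11111110
140 = 10001100
224 = 11100000
Binary: 01000101.11111110.10001100.11100000


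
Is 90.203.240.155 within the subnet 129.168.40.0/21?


Subnet network: 129.168.40.0
Test IP AND mask: 90.203.240.0
No, 90.203.240.155 is not in 129.168.40.0/21


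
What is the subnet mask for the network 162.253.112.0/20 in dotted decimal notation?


/20 means 20 network bits, 12 host bits
Binary: 11111111111111111111000000000000
Mask: 255.255.240.0


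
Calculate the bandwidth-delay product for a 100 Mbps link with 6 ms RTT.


BDP = bandwidth * RTT
= 100 Mbps * 6 ms
= 100 * 1e6 * 6 / 1000 bits
= 600000 bits
= 75000 bytes
= 73.2422 KB
BDP = 600000 bits (75000 bytes)
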